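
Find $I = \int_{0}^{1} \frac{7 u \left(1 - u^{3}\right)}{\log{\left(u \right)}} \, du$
$\log{\left(\frac{128}{78125} \right)}$

Replace the exponent $4$ by a parameter $a$: let $I(a) = \int_{0}^{1} \frac{7 \left(u - u^{a}\right)}{\log{\left(u \right)}} \, du$.

Since $\dfrac{\partial}{\partial a}\,u^{a} = u^{a} \ln u$, the $\ln u$ in the denominator cancels and
$$\frac{dI}{da} = \int_{0}^{1} -7 u^{a} \, du = -7 \left[\frac{u^{a+1}}{a+1}\right]_0^1 = - \frac{7}{a + 1}.$$

Integrating with respect to $a$ gives $I(a) = \log{\left(\frac{128}{\left(a + 1\right)^{7}} \right)} + C$.

At $a = 1$ the integrand is identically $0$, so $I(1) = 0$. The closed form gives $0$, hence $C = 0$.

Setting $a = 4$:
$$I = \log{\left(\frac{128}{78125} \right)}.$$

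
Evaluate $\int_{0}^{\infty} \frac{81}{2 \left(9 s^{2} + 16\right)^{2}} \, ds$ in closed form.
$\frac{27 \pi}{512}$

Recall the elementary integral
$$J(a) = \int_{0}^{\infty} \frac{1}{2 \left(a^{2} + s^{2}\right)} \, ds = \frac{\pi}{4 a}.$$

Differentiating under the integral sign with respect to $a$,
$$\frac{dJ}{da} = \int_{0}^{\infty} - \frac{a}{\left(a^{2} + s^{2}\right)^{2}} \, ds = - \frac{\pi}{4 a^{2}},$$
so $\int_{0}^{\infty} \frac{1}{2 \left(a^{2} + s^{2}\right)^{2}} \, ds = \frac{\pi}{8 a^{3}}$.

Setting $a = \frac{4}{3}$:
$$I = \frac{27 \pi}{512}.$$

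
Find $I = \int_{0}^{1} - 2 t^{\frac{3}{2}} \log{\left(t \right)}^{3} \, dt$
$\frac{192}{625}$

Consider the simpler parametrised integral
$$J(a) = \int_{0}^{1} - 2 t^{a} \, dt = - \frac{2}{a + 1}.$$

Differentiating under the integral sign brings down a factor of $\ln t$:
$$\frac{dJ}{da} = \int_{0}^{1} - 2 t^{a} \log{\left(t \right)} \, dt = \frac{2}{\left(a + 1\right)^{2}}.$$

Repeating $3$ times in total — each differentiation brings down another $\ln t$ — gives
$$\frac{d^{3}J}{da^{3}} = \int_{0}^{1} - 2 t^{a} \log{\left(t \right)}^{3} \, dt = \frac{12}{\left(a + 1\right)^{4}},$$
and the integrand here is exactly the target integrand, so $I = \frac{12}{\left(a + 1\right)^{4}}$.

Setting $a = \frac{3}{2}$:
$$I = \frac{192}{625}.$$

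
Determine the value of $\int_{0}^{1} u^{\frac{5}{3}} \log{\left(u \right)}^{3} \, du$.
$- \frac{243}{2048}$

Begin with the known integral
$$J(a) = \int_{0}^{1} u^{a} \, du = \frac{1}{a + 1}.$$

Differentiating under the integral sign brings down a factor of $\ln u$:
$$\frac{dJ}{da} = \int_{0}^{1} u^{a} \log{\left(u \right)} \, du = - \frac{1}{\left(a + 1\right)^{2}}.$$

Repeating $3$ times in total — each differentiation brings down another $\ln u$ — gives
$$\frac{d^{3}J}{da^{3}} = \int_{0}^{1} u^{a} \log{\left(u \right)}^{3} \, du = - \frac{6}{\left(a + 1\right)^{4}},$$
and the integrand here is exactly the target integrand, so $I = - \frac{6}{\left(a + 1\right)^{4}}$.

Setting $a = \frac{5}{3}$:
$$I = - \frac{243}{2048}.$$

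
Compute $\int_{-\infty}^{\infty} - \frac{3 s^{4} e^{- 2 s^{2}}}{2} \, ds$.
$- \frac{9 \sqrt{2} \sqrt{\pi}}{64}$

Consider the simpler parametrised integral
$$J(a) = \int_{-\infty}^{\infty} - \frac{3 e^{- a s^{2}}}{2} \, ds = - \frac{3 \sqrt{\pi}}{2 \sqrt{a}}.$$

Differentiating under the integral sign brings down a factor of $(-s^2)$:
$$\frac{dJ}{da} = \int_{-\infty}^{\infty} \frac{3 s^{2} e^{- a s^{2}}}{2} \, ds = \frac{3 \sqrt{\pi}}{4 a^{\frac{3}{2}}}.$$

Repeating twice in total — each differentiation brings down another $(-s^2)$ — gives
$$\frac{d^{2}J}{da^{2}} = \int_{-\infty}^{\infty} - \frac{3 s^{4} e^{- a s^{2}}}{2} \, ds = - \frac{9 \sqrt{\pi}}{8 a^{\frac{5}{2}}},$$
and the integrand here is exactly the target integrand, so $I = - \frac{9 \sqrt{\pi}}{8 a^{\frac{5}{2}}}$.

Setting $a = 2$:
$$I = - \frac{9 \sqrt{2} \sqrt{\pi}}{64}.$$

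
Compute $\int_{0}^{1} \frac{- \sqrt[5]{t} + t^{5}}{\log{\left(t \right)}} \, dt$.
$\log{\left(5 \right)}$

Replace the exponent $5$ by a parameter $a$: let $I(a) = \int_{0}^{1} \frac{- \sqrt[5]{t} + t^{a}}{\log{\left(t \right)}} \, dt$.

Since $\dfrac{\partial}{\partial a}\,t^{a} = t^{a} \ln t$, the $\ln t$ in the denominator cancels and
$$\frac{dI}{da} = \int_{0}^{1} t^{a} \, dt = \left[\frac{t^{a+1}}{a+1}\right]_0^1 = \frac{1}{a + 1}.$$

Integrating with respect to $a$ gives $I(a) = \log{\left(\frac{5 a}{6} + \frac{5}{6} \right)} + C$.

At $a = \frac{1}{5}$ the integrand is identically $0$, so $I(\frac{1}{5}) = 0$. The closed form gives $0$, hence $C = 0$.

Setting $a = 5$:
$$I = \log{\left(5 \right)}.$$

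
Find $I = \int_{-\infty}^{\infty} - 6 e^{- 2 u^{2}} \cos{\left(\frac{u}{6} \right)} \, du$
$- \frac{3 \sqrt{2} \sqrt{\pi}}{e^{\frac{1}{288}}}$

Treat the cosine frequency as a parameter and define $I(b) = \int_{-\infty}^{\infty} - 6 e^{- 2 u^{2}} \cos{\left(b u \right)} \, du$.

Differentiating under the integral sign,
$$I'(b) = \int_{-\infty}^{\infty} 6 u e^{- 2 u^{2}} \sin{\left(b u \right)} \, du.$$

Integrate $\int_{-\infty}^{\infty} u \sin(b u)\, e^{- 2 u^{2}}\, du$ by parts with $w = \sin(b u)$ and $dv = u\, e^{- 2 u^{2}}\, du$, giving $v = - \frac{e^{- 2 u^{2}}}{4}$. The boundary term vanishes and
$$\int_{-\infty}^{\infty} u \sin(b u)\, e^{- 2 u^{2}}\, du = \frac{b}{4} \int_{-\infty}^{\infty} \cos(b u)\, e^{- 2 u^{2}}\, du,$$
so $I'(b) = - \frac{b}{4}\, I(b)$.

This is a separable first-order ODE; solving with the initial condition $I(0) = \int_{-\infty}^{\infty} - 6 e^{- 2 u^{2}}\,du = - 3 \sqrt{2} \sqrt{\pi}$ gives
$$I(b) = - 3 \sqrt{2} \sqrt{\pi} e^{- \frac{b^{2}}{8}}.$$

Setting $b = \frac{1}{6}$:
$$I = - \frac{3 \sqrt{2} \sqrt{\pi}}{e^{\frac{1}{288}}}.$$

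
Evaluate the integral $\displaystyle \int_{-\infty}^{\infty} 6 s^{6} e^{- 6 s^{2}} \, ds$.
$\frac{5 \sqrt{6} \sqrt{\pi}}{576}$

Begin with the known integral
$$J(a) = \int_{-\infty}^{\infty} 6 e^{- a s^{2}} \, ds = \frac{6 \sqrt{\pi}}{\sqrt{a}}.$$

Differentiating under the integral sign brings down a factor of $(-s^2)$:
$$\frac{dJ}{da} = \int_{-\infty}^{\infty} - 6 s^{2} e^{- a s^{2}} \, ds = - \frac{3 \sqrt{\pi}}{a^{\frac{3}{2}}}.$$

Repeating $3$ times in total — each differentiation brings down another $(-s^2)$ — gives
$$\frac{d^{3}J}{da^{3}} = \int_{-\infty}^{\infty} - 6 s^{6} e^{- a s^{2}} \, ds = - \frac{45 \sqrt{\pi}}{4 a^{\frac{7}{2}}},$$
and the integrand here is $(-1)^{3}$ times the target integrand, so $I = (-1)^{3}\,\frac{d^{3}J}{da^{3}} = \frac{45 \sqrt{\pi}}{4 a^{\frac{7}{2}}}$.

Setting $a = 6$:
$$I = \frac{5 \sqrt{6} \sqrt{\pi}}{576}.$$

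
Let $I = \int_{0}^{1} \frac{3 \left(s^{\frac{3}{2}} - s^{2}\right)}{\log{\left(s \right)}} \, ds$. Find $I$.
$\log{\left(\frac{125}{216} \right)}$

Consider the one-parameter family: let $I(a) = \int_{0}^{1} \frac{3 \left(- s^{2} + s^{a}\right)}{\log{\left(s \right)}} \, ds$.

Since $\dfrac{\partial}{\partial a}\,s^{a} = s^{a} \ln s$, the $\ln s$ in the denominator cancels and
$$\frac{dI}{da} = \int_{0}^{1} 3 s^{a} \, ds = 3 \left[\frac{s^{a+1}}{a+1}\right]_0^1 = \frac{3}{a + 1}.$$

Integrating with respect to $a$ gives $I(a) = \log{\left(\frac{\left(a + 1\right)^{3}}{27} \right)} + C$.

At $a = 2$ the integrand is identically $0$, so $I(2) = 0$. The closed form gives $0$, hence $C = 0$.

Setting $a = \frac{3}{2}$:
$$I = \log{\left(\frac{125}{216} \right)}.$$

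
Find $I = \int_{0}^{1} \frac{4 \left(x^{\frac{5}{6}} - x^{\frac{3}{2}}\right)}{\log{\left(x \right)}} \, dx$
$\log{\left(\frac{14641}{50625} \right)}$

Consider the one-parameter family: let $I(a) = \int_{0}^{1} \frac{4 \left(- x^{\frac{3}{2}} + x^{a}\right)}{\log{\left(x \right)}} \, dx$.

Since $\dfrac{\partial}{\partial a}\,x^{a} = x^{a} \ln x$, the $\ln x$ in the denominator cancels and
$$\frac{dI}{da} = \int_{0}^{1} 4 x^{a} \, dx = 4 \left[\frac{x^{a+1}}{a+1}\right]_0^1 = \frac{4}{a + 1}.$$

Integrating with respect to $a$ gives $I(a) = \log{\left(\frac{16 \left(a + 1\right)^{4}}{625} \right)} + C$.

At $a = \frac{3}{2}$ the integrand is identically $0$, so $I(\frac{3}{2}) = 0$. The closed form gives $0$, hence $C = 0$.

Setting $a = \frac{5}{6}$:
$$I = \log{\left(\frac{14641}{50625} \right)}.$$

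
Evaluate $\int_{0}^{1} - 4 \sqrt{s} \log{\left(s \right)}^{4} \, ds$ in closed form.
$- \frac{1024}{81}$

Begin with the known integral
$$J(a) = \int_{0}^{1} - 4 s^{a} \, ds = - \frac{4}{a + 1}.$$

Differentiating under the integral sign brings down a factor of $\ln s$:
$$\frac{dJ}{da} = \int_{0}^{1} - 4 s^{a} \log{\left(s \right)} \, ds = \frac{4}{\left(a + 1\right)^{2}}.$$

Repeating $4$ times in total — each differentiation brings down another $\ln s$ — gives
$$\frac{d^{4}J}{da^{4}} = \int_{0}^{1} - 4 s^{a} \log{\left(s \right)}^{4} \, ds = - \frac{96}{\left(a + 1\right)^{5}},$$
and the integrand here is exactly the target integrand, so $I = - \frac{96}{\left(a + 1\right)^{5}}$.

Setting $a = \frac{1}{2}$:
$$I = - \frac{1024}{81}.$$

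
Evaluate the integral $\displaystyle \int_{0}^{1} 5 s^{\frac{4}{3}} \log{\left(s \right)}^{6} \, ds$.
$\frac{7873200}{823543}$

Start from the elementary integral
$$J(a) = \int_{0}^{1} 5 s^{a} \, ds = \frac{5}{a + 1}.$$

Differentiating under the integral sign brings down a factor of $\ln s$:
$$\frac{dJ}{da} = \int_{0}^{1} 5 s^{a} \log{\left(s \right)} \, ds = - \frac{5}{\left(a + 1\right)^{2}}.$$

Repeating $6$ times in total — each differentiation brings down another $\ln s$ — gives
$$\frac{d^{6}J}{da^{6}} = \int_{0}^{1} 5 s^{a} \log{\left(s \right)}^{6} \, ds = \frac{3600}{\left(a + 1\right)^{7}},$$
and the integrand here is exactly the target integrand, so $I = \frac{3600}{\left(a + 1\right)^{7}}$.

Setting $a = \frac{4}{3}$:
$$I = \frac{7873200}{823543}.$$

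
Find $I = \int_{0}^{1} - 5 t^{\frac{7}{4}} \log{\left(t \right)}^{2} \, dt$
$- \frac{640}{1331}$

Start from the elementary integral
$$J(a) = \int_{0}^{1} - 5 t^{a} \, dt = - \frac{5}{a + 1}.$$

Differentiating under the integral sign brings down a factor of $\ln t$:
$$\frac{dJ}{da} = \int_{0}^{1} - 5 t^{a} \log{\left(t \right)} \, dt = \frac{5}{\left(a + 1\right)^{2}}.$$

Repeating twice in total — each differentiation brings down another $\ln t$ — gives
$$\frac{d^{2}J}{da^{2}} = \int_{0}^{1} - 5 t^{a} \log{\left(t \right)}^{2} \, dt = - \frac{10}{\left(a + 1\right)^{3}},$$
and the integrand here is exactly the target integrand, so $I = - \frac{10}{\left(a + 1\right)^{3}}$.

Setting $a = \frac{7}{4}$:
$$I = - \frac{640}{1331}.$$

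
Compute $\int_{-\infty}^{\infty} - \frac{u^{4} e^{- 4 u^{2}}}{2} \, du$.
$- \frac{3 \sqrt{\pi}}{256}$

Start from the elementary integral
$$J(a) = \int_{-\infty}^{\infty} - \frac{e^{- a u^{2}}}{2} \, du = - \frac{\sqrt{\pi}}{2 \sqrt{a}}.$$

Differentiating under the integral sign brings down a factor of $(-u^2)$:
$$\frac{dJ}{da} = \int_{-\infty}^{\infty} \frac{u^{2} e^{- a u^{2}}}{2} \, du = \frac{\sqrt{\pi}}{4 a^{\frac{3}{2}}}.$$

Repeating twice in total — each differentiation brings down another $(-u^2)$ — gives
$$\frac{d^{2}J}{da^{2}} = \int_{-\infty}^{\infty} - \frac{u^{4} e^{- a u^{2}}}{2} \, du = - \frac{3 \sqrt{\pi}}{8 a^{\frac{5}{2}}},$$
and the integrand here is exactly the target integrand, so $I = - \frac{3 \sqrt{\pi}}{8 a^{\frac{5}{2}}}$.

Setting $a = 4$:
$$I = - \frac{3 \sqrt{\pi}}{256}.$$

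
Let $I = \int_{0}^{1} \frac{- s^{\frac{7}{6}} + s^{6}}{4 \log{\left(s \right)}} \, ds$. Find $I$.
$- \frac{\log{\left(13 \right)}}{4} + \frac{\log{\left(42 \right)}}{4}$

Replace the exponent $\frac{7}{6}$ by a parameter $a$: let $I(a) = \int_{0}^{1} \frac{s^{6} - s^{a}}{4 \log{\left(s \right)}} \, ds$.

Since $\dfrac{\partial}{\partial a}\,s^{a} = s^{a} \ln s$, the $\ln s$ in the denominator cancels and
$$\frac{dI}{da} = \int_{0}^{1} - \frac{1}{4} s^{a} \, ds = - \frac{1}{4} \left[\frac{s^{a+1}}{a+1}\right]_0^1 = - \frac{1}{4 a + 4}.$$

Integrating with respect to $a$ gives $I(a) = - \frac{\log{\left(a + 1 \right)}}{4} + \frac{\log{\left(7 \right)}}{4} + C$.

At $a = 6$ the integrand is identically $0$, so $I(6) = 0$. The closed form gives $0$, hence $C = 0$.

Setting $a = \frac{7}{6}$:
$$I = - \frac{\log{\left(13 \right)}}{4} + \frac{\log{\left(42 \right)}}{4}.$$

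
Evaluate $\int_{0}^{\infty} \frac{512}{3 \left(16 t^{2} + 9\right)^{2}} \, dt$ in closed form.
$\frac{32 \pi}{81}$

Recall the elementary integral
$$J(a) = \int_{0}^{\infty} \frac{2}{3 \left(a^{2} + t^{2}\right)} \, dt = \frac{\pi}{3 a}.$$

Differentiating under the integral sign with respect to $a$,
$$\frac{dJ}{da} = \int_{0}^{\infty} - \frac{4 a}{3 \left(a^{2} + t^{2}\right)^{2}} \, dt = - \frac{\pi}{3 a^{2}},$$
so $\int_{0}^{\infty} \frac{2}{3 \left(a^{2} + t^{2}\right)^{2}} \, dt = \frac{\pi}{6 a^{3}}$.

Setting $a = \frac{3}{4}$:
$$I = \frac{32 \pi}{81}.$$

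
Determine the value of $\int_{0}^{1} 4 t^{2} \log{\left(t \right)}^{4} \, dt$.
$\frac{32}{81}$

Begin with the known integral
$$J(a) = \int_{0}^{1} 4 t^{a} \, dt = \frac{4}{a + 1}.$$

Differentiating under the integral sign brings down a factor of $\ln t$:
$$\frac{dJ}{da} = \int_{0}^{1} 4 t^{a} \log{\left(t \right)} \, dt = - \frac{4}{\left(a + 1\right)^{2}}.$$

Repeating $4$ times in total — each differentiation brings down another $\ln t$ — gives
$$\frac{d^{4}J}{da^{4}} = \int_{0}^{1} 4 t^{a} \log{\left(t \right)}^{4} \, dt = \frac{96}{\left(a + 1\right)^{5}},$$
and the integrand here is exactly the target integrand, so $I = \frac{96}{\left(a + 1\right)^{5}}$.

Setting $a = 2$:
$$I = \frac{32}{81}.$$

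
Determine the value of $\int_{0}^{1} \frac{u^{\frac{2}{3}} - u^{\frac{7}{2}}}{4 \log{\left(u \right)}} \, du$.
$\log{\left(\frac{\sqrt[4]{30}}{3} \right)}$

Introduce a parameter $a$ in the exponent: let $I(a) = \int_{0}^{1} \frac{- u^{\frac{7}{2}} + u^{a}}{4 \log{\left(u \right)}} \, du$.

Since $\dfrac{\partial}{\partial a}\,u^{a} = u^{a} \ln u$, the $\ln u$ in the denominator cancels and
$$\frac{dI}{da} = \int_{0}^{1} \frac{1}{4} u^{a} \, du = \frac{1}{4} \left[\frac{u^{a+1}}{a+1}\right]_0^1 = \frac{1}{4 \left(a + 1\right)}.$$

Integrating with respect to $a$ gives $I(a) = \frac{\log{\left(a + 1 \right)}}{4} - \frac{\log{\left(3 \right)}}{2} + \frac{\log{\left(2 \right)}}{4} + C$.

At $a = \frac{7}{2}$ the integrand is identically $0$, so $I(\frac{7}{2}) = 0$. The closed form gives $0$, hence $C = 0$.

Setting $a = \frac{2}{3}$:
$$I = \log{\left(\frac{\sqrt[4]{30}}{3} \right)}.$$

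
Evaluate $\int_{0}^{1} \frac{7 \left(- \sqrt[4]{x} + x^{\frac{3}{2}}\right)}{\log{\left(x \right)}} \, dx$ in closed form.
$\log{\left(128 \right)}$

Replace the exponent $\frac{3}{2}$ by a parameter $a$: let $I(a) = \int_{0}^{1} \frac{7 \left(- \sqrt[4]{x} + x^{a}\right)}{\log{\left(x \right)}} \, dx$.

Since $\dfrac{\partial}{\partial a}\,x^{a} = x^{a} \ln x$, the $\ln x$ in the denominator cancels and
$$\frac{dI}{da} = \int_{0}^{1} 7 x^{a} \, dx = 7 \left[\frac{x^{a+1}}{a+1}\right]_0^1 = \frac{7}{a + 1}.$$

Integrating with respect to $a$ gives $I(a) = \log{\left(\frac{16384 \left(a + 1\right)^{7}}{78125} \right)} + C$.

At $a = \frac{1}{4}$ the integrand is identically $0$, so $I(\frac{1}{4}) = 0$. The closed form gives $0$, hence $C = 0$.

Setting $a = \frac{3}{2}$:
$$I = \log{\left(128 \right)}.$$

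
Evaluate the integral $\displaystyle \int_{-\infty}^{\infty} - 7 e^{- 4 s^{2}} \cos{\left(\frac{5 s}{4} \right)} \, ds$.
$- \frac{7 \sqrt{\pi}}{2 e^{\frac{25}{256}}}$

Treat the cosine frequency as a parameter and define $I(b) = \int_{-\infty}^{\infty} - 7 e^{- 4 s^{2}} \cos{\left(b s \right)} \, ds$.

Differentiating under the integral sign,
$$I'(b) = \int_{-\infty}^{\infty} 7 s e^{- 4 s^{2}} \sin{\left(b s \right)} \, ds.$$

Integrate $\int_{-\infty}^{\infty} s \sin(b s)\, e^{- 4 s^{2}}\, ds$ by parts with $u = \sin(b s)$ and $dv = s\, e^{- 4 s^{2}}\, ds$, giving $v = - \frac{e^{- 4 s^{2}}}{8}$. The boundary term vanishes and
$$\int_{-\infty}^{\infty} s \sin(b s)\, e^{- 4 s^{2}}\, ds = \frac{b}{8} \int_{-\infty}^{\infty} \cos(b s)\, e^{- 4 s^{2}}\, ds,$$
so $I'(b) = - \frac{b}{8}\, I(b)$.

This is a separable first-order ODE; solving with the initial condition $I(0) = \int_{-\infty}^{\infty} - 7 e^{- 4 s^{2}}\,ds = - \frac{7 \sqrt{\pi}}{2}$ gives
$$I(b) = - \frac{7 \sqrt{\pi} e^{- \frac{b^{2}}{16}}}{2}.$$

Setting $b = \frac{5}{4}$:
$$I = - \frac{7 \sqrt{\pi}}{2 e^{\frac{25}{256}}}.$$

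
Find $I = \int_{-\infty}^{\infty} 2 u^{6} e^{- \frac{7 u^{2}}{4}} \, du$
$\frac{480 \sqrt{7} \sqrt{\pi}}{2401}$

Consider the simpler parametrised integral
$$J(a) = \int_{-\infty}^{\infty} 2 e^{- a u^{2}} \, du = \frac{2 \sqrt{\pi}}{\sqrt{a}}.$$

Differentiating under the integral sign brings down a factor of $(-u^2)$:
$$\frac{dJ}{da} = \int_{-\infty}^{\infty} - 2 u^{2} e^{- a u^{2}} \, du = - \frac{\sqrt{\pi}}{a^{\frac{3}{2}}}.$$

Repeating $3$ times in total — each differentiation brings down another $(-u^2)$ — gives
$$\frac{d^{3}J}{da^{3}} = \int_{-\infty}^{\infty} - 2 u^{6} e^{- a u^{2}} \, du = - \frac{15 \sqrt{\pi}}{4 a^{\frac{7}{2}}},$$
and the integrand here is $(-1)^{3}$ times the target integrand, so $I = (-1)^{3}\,\frac{d^{3}J}{da^{3}} = \frac{15 \sqrt{\pi}}{4 a^{\frac{7}{2}}}$.

Setting $a = \frac{7}{4}$:
$$I = \frac{480 \sqrt{7} \sqrt{\pi}}{2401}.$$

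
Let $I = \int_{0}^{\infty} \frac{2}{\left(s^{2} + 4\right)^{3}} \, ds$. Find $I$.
$\frac{3 \pi}{256}$

Start from the standard arctangent integral
$$J(a) = \int_{0}^{\infty} \frac{2}{a^{2} + s^{2}} \, ds = \frac{\pi}{a}.$$

Differentiating under the integral sign with respect to $a$,
$$\frac{dJ}{da} = \int_{0}^{\infty} - \frac{4 a}{\left(a^{2} + s^{2}\right)^{2}} \, ds = - \frac{\pi}{a^{2}},$$
so $\int_{0}^{\infty} \frac{2}{\left(a^{2} + s^{2}\right)^{2}} \, ds = \frac{\pi}{2 a^{3}}$.

Repeating — each differentiation of $1/(s^2+a^2)^j$ produces $-2ja/(s^2+a^2)^{j+1}$ — and dividing through by $-2ja$ at each step yields, after $2$ differentiations in total,
$$\int_{0}^{\infty} \frac{2}{\left(a^{2} + s^{2}\right)^{3}} \, ds = \frac{3 \pi}{8 a^{5}}.$$

Setting $a = 2$:
$$I = \frac{3 \pi}{256}.$$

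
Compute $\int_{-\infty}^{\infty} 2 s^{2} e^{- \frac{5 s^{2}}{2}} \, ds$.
$\frac{2 \sqrt{10} \sqrt{\pi}}{25}$

Consider the simpler parametrised integral
$$J(a) = \int_{-\infty}^{\infty} 2 e^{- a s^{2}} \, ds = \frac{2 \sqrt{\pi}}{\sqrt{a}}.$$

Differentiating under the integral sign brings down a factor of $(-s^2)$:
$$\frac{dJ}{da} = \int_{-\infty}^{\infty} - 2 s^{2} e^{- a s^{2}} \, ds = - \frac{\sqrt{\pi}}{a^{\frac{3}{2}}}.$$

The integral on the left is $-I$, so $I = \frac{\sqrt{\pi}}{a^{\frac{3}{2}}}$.

Setting $a = \frac{5}{2}$:
$$I = \frac{2 \sqrt{10} \sqrt{\pi}}{25}.$$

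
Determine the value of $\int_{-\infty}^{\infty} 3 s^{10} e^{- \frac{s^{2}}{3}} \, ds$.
$\frac{688905 \sqrt{3} \sqrt{\pi}}{32}$

Start from the elementary integral
$$J(a) = \int_{-\infty}^{\infty} 3 e^{- a s^{2}} \, ds = \frac{3 \sqrt{\pi}}{\sqrt{a}}.$$

Differentiating under the integral sign brings down a factor of $(-s^2)$:
$$\frac{dJ}{da} = \int_{-\infty}^{\infty} - 3 s^{2} e^{- a s^{2}} \, ds = - \frac{3 \sqrt{\pi}}{2 a^{\frac{3}{2}}}.$$

Repeating $5$ times in total — each differentiation brings down another $(-s^2)$ — gives
$$\frac{d^{5}J}{da^{5}} = \int_{-\infty}^{\infty} - 3 s^{10} e^{- a s^{2}} \, ds = - \frac{2835 \sqrt{\pi}}{32 a^{\frac{11}{2}}},$$
and the integrand here is $(-1)^{5}$ times the target integrand, so $I = (-1)^{5}\,\frac{d^{5}J}{da^{5}} = \frac{2835 \sqrt{\pi}}{32 a^{\frac{11}{2}}}$.

Setting $a = \frac{1}{3}$:
$$I = \frac{688905 \sqrt{3} \sqrt{\pi}}{32}.$$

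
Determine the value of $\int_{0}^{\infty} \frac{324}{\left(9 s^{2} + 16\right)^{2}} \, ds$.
$\frac{27 \pi}{64}$

Start from the standard arctangent integral
$$J(a) = \int_{0}^{\infty} \frac{4}{a^{2} + s^{2}} \, ds = \frac{2 \pi}{a}.$$

Differentiating under the integral sign with respect to $a$,
$$\frac{dJ}{da} = \int_{0}^{\infty} - \frac{8 a}{\left(a^{2} + s^{2}\right)^{2}} \, ds = - \frac{2 \pi}{a^{2}},$$
so $\int_{0}^{\infty} \frac{4}{\left(a^{2} + s^{2}\right)^{2}} \, ds = \frac{\pi}{a^{3}}$.

Setting $a = \frac{4}{3}$:
$$I = \frac{27 \pi}{64}.$$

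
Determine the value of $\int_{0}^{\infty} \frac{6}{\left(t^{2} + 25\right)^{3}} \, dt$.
$\frac{9 \pi}{25000}$

Start from the standard arctangent integral
$$J(a) = \int_{0}^{\infty} \frac{6}{a^{2} + t^{2}} \, dt = \frac{3 \pi}{a}.$$

Differentiating under the integral sign with respect to $a$,
$$\frac{dJ}{da} = \int_{0}^{\infty} - \frac{12 a}{\left(a^{2} + t^{2}\right)^{2}} \, dt = - \frac{3 \pi}{a^{2}},$$
so $\int_{0}^{\infty} \frac{6}{\left(a^{2} + t^{2}\right)^{2}} \, dt = \frac{3 \pi}{2 a^{3}}$.

Repeating — each differentiation of $1/(t^2+a^2)^j$ produces $-2ja/(t^2+a^2)^{j+1}$ — and dividing through by $-2ja$ at each step yields, after $2$ differentiations in total,
$$\int_{0}^{\infty} \frac{6}{\left(a^{2} + t^{2}\right)^{3}} \, dt = \frac{9 \pi}{8 a^{5}}.$$

Setting $a = 5$:
$$I = \frac{9 \pi}{25000}.$$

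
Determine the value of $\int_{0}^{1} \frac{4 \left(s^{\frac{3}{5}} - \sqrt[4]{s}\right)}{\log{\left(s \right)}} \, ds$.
$- \log{\left(\frac{390625}{1048576} \right)}$

Replace the exponent $\frac{1}{4}$ by a parameter $a$: let $I(a) = \int_{0}^{1} \frac{4 \left(s^{\frac{3}{5}} - s^{a}\right)}{\log{\left(s \right)}} \, ds$.

Since $\dfrac{\partial}{\partial a}\,s^{a} = s^{a} \ln s$, the $\ln s$ in the denominator cancels and
$$\frac{dI}{da} = \int_{0}^{1} -4 s^{a} \, ds = -4 \left[\frac{s^{a+1}}{a+1}\right]_0^1 = - \frac{4}{a + 1}.$$

Integrating with respect to $a$ gives $I(a) = - \log{\left(\frac{625 \left(a + 1\right)^{4}}{4096} \right)} + C$.

At $a = \frac{3}{5}$ the integrand is identically $0$, so $I(\frac{3}{5}) = 0$. The closed form gives $0$, hence $C = 0$.

Setting $a = \frac{1}{4}$:
$$I = - \log{\left(\frac{390625}{1048576} \right)}.$$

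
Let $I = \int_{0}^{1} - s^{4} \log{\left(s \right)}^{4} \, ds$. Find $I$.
$- \frac{24}{3125}$

Begin with the known integral
$$J(a) = \int_{0}^{1} - s^{a} \, ds = - \frac{1}{a + 1}.$$

Differentiating under the integral sign brings down a factor of $\ln s$:
$$\frac{dJ}{da} = \int_{0}^{1} - s^{a} \log{\left(s \right)} \, ds = \frac{1}{\left(a + 1\right)^{2}}.$$

Repeating $4$ times in total — each differentiation brings down another $\ln s$ — gives
$$\frac{d^{4}J}{da^{4}} = \int_{0}^{1} - s^{a} \log{\left(s \right)}^{4} \, ds = - \frac{24}{\left(a + 1\right)^{5}},$$
and the integrand here is exactly the target integrand, so $I = - \frac{24}{\left(a + 1\right)^{5}}$.

Setting $a = 4$:
$$I = - \frac{24}{3125}.$$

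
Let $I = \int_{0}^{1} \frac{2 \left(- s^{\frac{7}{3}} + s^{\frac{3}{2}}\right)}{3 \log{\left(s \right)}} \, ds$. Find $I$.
$\log{\left(\frac{6^{\frac{2}{3}}}{4} \right)}$

Consider the one-parameter family: let $I(a) = \int_{0}^{1} \frac{2 \left(- s^{\frac{7}{3}} + s^{a}\right)}{3 \log{\left(s \right)}} \, ds$.

Since $\dfrac{\partial}{\partial a}\,s^{a} = s^{a} \ln s$, the $\ln s$ in the denominator cancels and
$$\frac{dI}{da} = \int_{0}^{1} \frac{2}{3} s^{a} \, ds = \frac{2}{3} \left[\frac{s^{a+1}}{a+1}\right]_0^1 = \frac{2}{3 \left(a + 1\right)}.$$

Integrating with respect to $a$ gives $I(a) = \log{\left(\frac{\sqrt[3]{10} \cdot 3^{\frac{2}{3}} \left(a + 1\right)^{\frac{2}{3}}}{10} \right)} + C$.

At $a = \frac{7}{3}$ the integrand is identically $0$, so $I(\frac{7}{3}) = 0$. The closed form gives $0$, hence $C = 0$.

Setting $a = \frac{3}{2}$:
$$I = \log{\left(\frac{6^{\frac{2}{3}}}{4} \right)}.$$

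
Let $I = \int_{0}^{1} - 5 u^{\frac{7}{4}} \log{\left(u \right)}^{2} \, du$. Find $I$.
$- \frac{640}{1331}$

Start from the elementary integral
$$J(a) = \int_{0}^{1} - 5 u^{a} \, du = - \frac{5}{a + 1}.$$

Differentiating under the integral sign brings down a factor of $\ln u$:
$$\frac{dJ}{da} = \int_{0}^{1} - 5 u^{a} \log{\left(u \right)} \, du = \frac{5}{\left(a + 1\right)^{2}}.$$

Repeating twice in total — each differentiation brings down another $\ln u$ — gives
$$\frac{d^{2}J}{da^{2}} = \int_{0}^{1} - 5 u^{a} \log{\left(u \right)}^{2} \, du = - \frac{10}{\left(a + 1\right)^{3}},$$
and the integrand here is exactly the target integrand, so $I = - \frac{10}{\left(a + 1\right)^{3}}$.

Setting $a = \frac{7}{4}$:
$$I = - \frac{640}{1331}.$$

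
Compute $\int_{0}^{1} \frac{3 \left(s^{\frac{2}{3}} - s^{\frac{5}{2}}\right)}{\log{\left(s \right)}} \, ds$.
$\log{\left(\frac{1000}{9261} \right)}$

Consider the one-parameter family: let $I(a) = \int_{0}^{1} \frac{3 \left(- s^{\frac{5}{2}} + s^{a}\right)}{\log{\left(s \right)}} \, ds$.

Since $\dfrac{\partial}{\partial a}\,s^{a} = s^{a} \ln s$, the $\ln s$ in the denominator cancels and
$$\frac{dI}{da} = \int_{0}^{1} 3 s^{a} \, ds = 3 \left[\frac{s^{a+1}}{a+1}\right]_0^1 = \frac{3}{a + 1}.$$

Integrating with respect to $a$ gives $I(a) = \log{\left(\frac{8 \left(a + 1\right)^{3}}{343} \right)} + C$.

At $a = \frac{5}{2}$ the integrand is identically $0$, so $I(\frac{5}{2}) = 0$. The closed form gives $0$, hence $C = 0$.

Setting $a = \frac{2}{3}$:
$$I = \log{\left(\frac{1000}{9261} \right)}.$$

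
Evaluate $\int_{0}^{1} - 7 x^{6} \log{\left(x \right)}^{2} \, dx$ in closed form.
$- \frac{2}{49}$

Consider the simpler parametrised integral
$$J(a) = \int_{0}^{1} - 7 x^{a} \, dx = - \frac{7}{a + 1}.$$

Differentiating under the integral sign brings down a factor of $\ln x$:
$$\frac{dJ}{da} = \int_{0}^{1} - 7 x^{a} \log{\left(x \right)} \, dx = \frac{7}{\left(a + 1\right)^{2}}.$$

Repeating twice in total — each differentiation brings down another $\ln x$ — gives
$$\frac{d^{2}J}{da^{2}} = \int_{0}^{1} - 7 x^{a} \log{\left(x \right)}^{2} \, dx = - \frac{14}{\left(a + 1\right)^{3}},$$
and the integrand here is exactly the target integrand, so $I = - \frac{14}{\left(a + 1\right)^{3}}$.

Setting $a = 6$:
$$I = - \frac{2}{49}.$$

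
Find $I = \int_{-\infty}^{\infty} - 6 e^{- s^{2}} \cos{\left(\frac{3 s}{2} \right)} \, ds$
$- \frac{6 \sqrt{\pi}}{e^{\frac{9}{16}}}$

Define $I(b) = \int_{-\infty}^{\infty} - 6 e^{- s^{2}} \cos{\left(b s \right)} \, ds$.

Differentiating under the integral sign,
$$I'(b) = \int_{-\infty}^{\infty} 6 s e^{- s^{2}} \sin{\left(b s \right)} \, ds.$$

Integrate $\int_{-\infty}^{\infty} s \sin(b s)\, e^{- s^{2}}\, ds$ by parts with $u = \sin(b s)$ and $dv = s\, e^{- s^{2}}\, ds$, giving $v = - \frac{e^{- s^{2}}}{2}$. The boundary term vanishes and
$$\int_{-\infty}^{\infty} s \sin(b s)\, e^{- s^{2}}\, ds = \frac{b}{2} \int_{-\infty}^{\infty} \cos(b s)\, e^{- s^{2}}\, ds,$$
so $I'(b) = - \frac{b}{2}\, I(b)$.

This is a separable first-order ODE; solving with the initial condition $I(0) = \int_{-\infty}^{\infty} - 6 e^{- s^{2}}\,ds = - 6 \sqrt{\pi}$ gives
$$I(b) = - 6 \sqrt{\pi} e^{- \frac{b^{2}}{4}}.$$

Setting $b = \frac{3}{2}$:
$$I = - \frac{6 \sqrt{\pi}}{e^{\frac{9}{16}}}.$$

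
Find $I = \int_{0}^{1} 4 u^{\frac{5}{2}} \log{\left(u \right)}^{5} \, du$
$- \frac{30720}{117649}$

Begin with the known integral
$$J(a) = \int_{0}^{1} 4 u^{a} \, du = \frac{4}{a + 1}.$$

Differentiating under the integral sign brings down a factor of $\ln u$:
$$\frac{dJ}{da} = \int_{0}^{1} 4 u^{a} \log{\left(u \right)} \, du = - \frac{4}{\left(a + 1\right)^{2}}.$$

Repeating $5$ times in total — each differentiation brings down another $\ln u$ — gives
$$\frac{d^{5}J}{da^{5}} = \int_{0}^{1} 4 u^{a} \log{\left(u \right)}^{5} \, du = - \frac{480}{\left(a + 1\right)^{6}},$$
and the integrand here is exactly the target integrand, so $I = - \frac{480}{\left(a + 1\right)^{6}}$.

Setting $a = \frac{5}{2}$:
$$I = - \frac{30720}{117649}.$$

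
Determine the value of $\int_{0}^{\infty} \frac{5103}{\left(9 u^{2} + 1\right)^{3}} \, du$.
$\frac{5103 \pi}{16}$

Start from the standard arctangent integral
$$J(a) = \int_{0}^{\infty} \frac{7}{a^{2} + u^{2}} \, du = \frac{7 \pi}{2 a}.$$

Differentiating under the integral sign with respect to $a$,
$$\frac{dJ}{da} = \int_{0}^{\infty} - \frac{14 a}{\left(a^{2} + u^{2}\right)^{2}} \, du = - \frac{7 \pi}{2 a^{2}},$$
so $\int_{0}^{\infty} \frac{7}{\left(a^{2} + u^{2}\right)^{2}} \, du = \frac{7 \pi}{4 a^{3}}$.

Repeating — each differentiation of $1/(u^2+a^2)^j$ produces $-2ja/(u^2+a^2)^{j+1}$ — and dividing through by $-2ja$ at each step yields, after $2$ differentiations in total,
$$\int_{0}^{\infty} \frac{7}{\left(a^{2} + u^{2}\right)^{3}} \, du = \frac{21 \pi}{16 a^{5}}.$$

Setting $a = \frac{1}{3}$:
$$I = \frac{5103 \pi}{16}.$$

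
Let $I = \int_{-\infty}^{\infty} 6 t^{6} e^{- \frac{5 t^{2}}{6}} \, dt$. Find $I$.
$\frac{486 \sqrt{30} \sqrt{\pi}}{125}$

Begin with the known integral
$$J(a) = \int_{-\infty}^{\infty} 6 e^{- a t^{2}} \, dt = \frac{6 \sqrt{\pi}}{\sqrt{a}}.$$

Differentiating under the integral sign brings down a factor of $(-t^2)$:
$$\frac{dJ}{da} = \int_{-\infty}^{\infty} - 6 t^{2} e^{- a t^{2}} \, dt = - \frac{3 \sqrt{\pi}}{a^{\frac{3}{2}}}.$$

Repeating $3$ times in total — each differentiation brings down another $(-t^2)$ — gives
$$\frac{d^{3}J}{da^{3}} = \int_{-\infty}^{\infty} - 6 t^{6} e^{- a t^{2}} \, dt = - \frac{45 \sqrt{\pi}}{4 a^{\frac{7}{2}}},$$
and the integrand here is $(-1)^{3}$ times the target integrand, so $I = (-1)^{3}\,\frac{d^{3}J}{da^{3}} = \frac{45 \sqrt{\pi}}{4 a^{\frac{7}{2}}}$.

Setting $a = \frac{5}{6}$:
$$I = \frac{486 \sqrt{30} \sqrt{\pi}}{125}.$$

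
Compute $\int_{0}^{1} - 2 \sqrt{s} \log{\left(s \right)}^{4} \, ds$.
$- \frac{512}{81}$

Consider the simpler parametrised integral
$$J(a) = \int_{0}^{1} - 2 s^{a} \, ds = - \frac{2}{a + 1}.$$

Differentiating under the integral sign brings down a factor of $\ln s$:
$$\frac{dJ}{da} = \int_{0}^{1} - 2 s^{a} \log{\left(s \right)} \, ds = \frac{2}{\left(a + 1\right)^{2}}.$$

Repeating $4$ times in total — each differentiation brings down another $\ln s$ — gives
$$\frac{d^{4}J}{da^{4}} = \int_{0}^{1} - 2 s^{a} \log{\left(s \right)}^{4} \, ds = - \frac{48}{\left(a + 1\right)^{5}},$$
and the integrand here is exactly the target integrand, so $I = - \frac{48}{\left(a + 1\right)^{5}}$.

Setting $a = \frac{1}{2}$:
$$I = - \frac{512}{81}.$$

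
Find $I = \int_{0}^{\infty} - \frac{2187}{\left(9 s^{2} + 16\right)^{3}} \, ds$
$- \frac{2187 \pi}{16384}$

Start from the standard arctangent integral
$$J(a) = \int_{0}^{\infty} - \frac{3}{a^{2} + s^{2}} \, ds = - \frac{3 \pi}{2 a}.$$

Differentiating under the integral sign with respect to $a$,
$$\frac{dJ}{da} = \int_{0}^{\infty} \frac{6 a}{\left(a^{2} + s^{2}\right)^{2}} \, ds = \frac{3 \pi}{2 a^{2}},$$
so $\int_{0}^{\infty} - \frac{3}{\left(a^{2} + s^{2}\right)^{2}} \, ds = - \frac{3 \pi}{4 a^{3}}$.

Repeating — each differentiation of $1/(s^2+a^2)^j$ produces $-2ja/(s^2+a^2)^{j+1}$ — and dividing through by $-2ja$ at each step yields, after $2$ differentiations in total,
$$\int_{0}^{\infty} - \frac{3}{\left(a^{2} + s^{2}\right)^{3}} \, ds = - \frac{9 \pi}{16 a^{5}}.$$

Setting $a = \frac{4}{3}$:
$$I = - \frac{2187 \pi}{16384}.$$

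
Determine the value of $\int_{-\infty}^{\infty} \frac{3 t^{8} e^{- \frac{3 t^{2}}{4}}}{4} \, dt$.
$\frac{280 \sqrt{3} \sqrt{\pi}}{27}$

Begin with the known integral
$$J(a) = \int_{-\infty}^{\infty} \frac{3 e^{- a t^{2}}}{4} \, dt = \frac{3 \sqrt{\pi}}{4 \sqrt{a}}.$$

Differentiating under the integral sign brings down a factor of $(-t^2)$:
$$\frac{dJ}{da} = \int_{-\infty}^{\infty} - \frac{3 t^{2} e^{- a t^{2}}}{4} \, dt = - \frac{3 \sqrt{\pi}}{8 a^{\frac{3}{2}}}.$$

Repeating $4$ times in total — each differentiation brings down another $(-t^2)$ — gives
$$\frac{d^{4}J}{da^{4}} = \int_{-\infty}^{\infty} \frac{3 t^{8} e^{- a t^{2}}}{4} \, dt = \frac{315 \sqrt{\pi}}{64 a^{\frac{9}{2}}},$$
and the integrand here is exactly the target integrand, so $I = \frac{315 \sqrt{\pi}}{64 a^{\frac{9}{2}}}$.

Setting $a = \frac{3}{4}$:
$$I = \frac{280 \sqrt{3} \sqrt{\pi}}{27}.$$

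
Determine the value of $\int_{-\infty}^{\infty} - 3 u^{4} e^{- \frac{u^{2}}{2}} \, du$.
$- 9 \sqrt{2} \sqrt{\pi}$

Start from the elementary integral
$$J(a) = \int_{-\infty}^{\infty} - 3 e^{- a u^{2}} \, du = - \frac{3 \sqrt{\pi}}{\sqrt{a}}.$$

Differentiating under the integral sign brings down a factor of $(-u^2)$:
$$\frac{dJ}{da} = \int_{-\infty}^{\infty} 3 u^{2} e^{- a u^{2}} \, du = \frac{3 \sqrt{\pi}}{2 a^{\frac{3}{2}}}.$$

Repeating twice in total — each differentiation brings down another $(-u^2)$ — gives
$$\frac{d^{2}J}{da^{2}} = \int_{-\infty}^{\infty} - 3 u^{4} e^{- a u^{2}} \, du = - \frac{9 \sqrt{\pi}}{4 a^{\frac{5}{2}}},$$
and the integrand here is exactly the target integrand, so $I = - \frac{9 \sqrt{\pi}}{4 a^{\frac{5}{2}}}$.

Setting $a = \frac{1}{2}$:
$$I = - 9 \sqrt{2} \sqrt{\pi}.$$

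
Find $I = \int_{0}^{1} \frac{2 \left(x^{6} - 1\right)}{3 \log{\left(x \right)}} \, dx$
$\frac{2 \log{\left(7 \right)}}{3}$

Consider the one-parameter family: let $I(a) = \int_{0}^{1} \frac{2 \left(x^{a} - 1\right)}{3 \log{\left(x \right)}} \, dx$.

Since $\dfrac{\partial}{\partial a}\,x^{a} = x^{a} \ln x$, the $\ln x$ in the denominator cancels and
$$\frac{dI}{da} = \int_{0}^{1} \frac{2}{3} x^{a} \, dx = \frac{2}{3} \left[\frac{x^{a+1}}{a+1}\right]_0^1 = \frac{2}{3 \left(a + 1\right)}.$$

Integrating with respect to $a$ gives $I(a) = \frac{2 \log{\left(a + 1 \right)}}{3} + C$.

At $a = 0$ the integrand is identically $0$, so $I(0) = 0$. The closed form gives $0$, hence $C = 0$.

Setting $a = 6$:
$$I = \frac{2 \log{\left(7 \right)}}{3}.$$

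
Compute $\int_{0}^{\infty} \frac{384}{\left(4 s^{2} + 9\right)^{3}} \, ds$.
$\frac{4 \pi}{27}$

Begin with the known result
$$J(a) = \int_{0}^{\infty} \frac{6}{a^{2} + s^{2}} \, ds = \frac{3 \pi}{a}.$$

Differentiating under the integral sign with respect to $a$,
$$\frac{dJ}{da} = \int_{0}^{\infty} - \frac{12 a}{\left(a^{2} + s^{2}\right)^{2}} \, ds = - \frac{3 \pi}{a^{2}},$$
so $\int_{0}^{\infty} \frac{6}{\left(a^{2} + s^{2}\right)^{2}} \, ds = \frac{3 \pi}{2 a^{3}}$.

Repeating — each differentiation of $1/(s^2+a^2)^j$ produces $-2ja/(s^2+a^2)^{j+1}$ — and dividing through by $-2ja$ at each step yields, after $2$ differentiations in total,
$$\int_{0}^{\infty} \frac{6}{\left(a^{2} + s^{2}\right)^{3}} \, ds = \frac{9 \pi}{8 a^{5}}.$$

Setting $a = \frac{3}{2}$:
$$I = \frac{4 \pi}{27}.$$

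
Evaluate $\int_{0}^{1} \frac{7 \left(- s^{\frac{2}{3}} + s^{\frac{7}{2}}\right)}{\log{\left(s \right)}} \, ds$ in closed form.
$- \log{\left(\frac{10000000}{10460353203} \right)}$

Replace the exponent $\frac{2}{3}$ by a parameter $a$: let $I(a) = \int_{0}^{1} \frac{7 \left(s^{\frac{7}{2}} - s^{a}\right)}{\log{\left(s \right)}} \, ds$.

Since $\dfrac{\partial}{\partial a}\,s^{a} = s^{a} \ln s$, the $\ln s$ in the denominator cancels and
$$\frac{dI}{da} = \int_{0}^{1} -7 s^{a} \, ds = -7 \left[\frac{s^{a+1}}{a+1}\right]_0^1 = - \frac{7}{a + 1}.$$

Integrating with respect to $a$ gives $I(a) = - \log{\left(\frac{128 \left(a + 1\right)^{7}}{4782969} \right)} + C$.

At $a = \frac{7}{2}$ the integrand is identically $0$, so $I(\frac{7}{2}) = 0$. The closed form gives $0$, hence $C = 0$.

Setting $a = \frac{2}{3}$:
$$I = - \log{\left(\frac{10000000}{10460353203} \right)}.$$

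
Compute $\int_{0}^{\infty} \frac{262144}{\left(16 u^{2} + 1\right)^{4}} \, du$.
$10240 \pi$

Begin with the known result
$$J(a) = \int_{0}^{\infty} \frac{4}{a^{2} + u^{2}} \, du = \frac{2 \pi}{a}.$$

Differentiating under the integral sign with respect to $a$,
$$\frac{dJ}{da} = \int_{0}^{\infty} - \frac{8 a}{\left(a^{2} + u^{2}\right)^{2}} \, du = - \frac{2 \pi}{a^{2}},$$
so $\int_{0}^{\infty} \frac{4}{\left(a^{2} + u^{2}\right)^{2}} \, du = \frac{\pi}{a^{3}}$.

Repeating — each differentiation of $1/(u^2+a^2)^j$ produces $-2ja/(u^2+a^2)^{j+1}$ — and dividing through by $-2ja$ at each step yields, after $3$ differentiations in total,
$$\int_{0}^{\infty} \frac{4}{\left(a^{2} + u^{2}\right)^{4}} \, du = \frac{5 \pi}{8 a^{7}}.$$

Setting $a = \frac{1}{4}$:
$$I = 10240 \pi.$$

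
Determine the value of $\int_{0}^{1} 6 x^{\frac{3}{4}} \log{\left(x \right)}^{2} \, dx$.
$\frac{768}{343}$

Start from the elementary integral
$$J(a) = \int_{0}^{1} 6 x^{a} \, dx = \frac{6}{a + 1}.$$

Differentiating under the integral sign brings down a factor of $\ln x$:
$$\frac{dJ}{da} = \int_{0}^{1} 6 x^{a} \log{\left(x \right)} \, dx = - \frac{6}{\left(a + 1\right)^{2}}.$$

Repeating twice in total — each differentiation brings down another $\ln x$ — gives
$$\frac{d^{2}J}{da^{2}} = \int_{0}^{1} 6 x^{a} \log{\left(x \right)}^{2} \, dx = \frac{12}{\left(a + 1\right)^{3}},$$
and the integrand here is exactly the target integrand, so $I = \frac{12}{\left(a + 1\right)^{3}}$.

Setting $a = \frac{3}{4}$:
$$I = \frac{768}{343}.$$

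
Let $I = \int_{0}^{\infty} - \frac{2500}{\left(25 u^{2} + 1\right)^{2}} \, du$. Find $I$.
$- 125 \pi$

Begin with the known result
$$J(a) = \int_{0}^{\infty} - \frac{4}{a^{2} + u^{2}} \, du = - \frac{2 \pi}{a}.$$

Differentiating under the integral sign with respect to $a$,
$$\frac{dJ}{da} = \int_{0}^{\infty} \frac{8 a}{\left(a^{2} + u^{2}\right)^{2}} \, du = \frac{2 \pi}{a^{2}},$$
so $\int_{0}^{\infty} - \frac{4}{\left(a^{2} + u^{2}\right)^{2}} \, du = - \frac{\pi}{a^{3}}$.

Setting $a = \frac{1}{5}$:
$$I = - 125 \pi.$$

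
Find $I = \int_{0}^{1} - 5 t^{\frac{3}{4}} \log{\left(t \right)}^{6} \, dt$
$- \frac{58982400}{823543}$

Consider the simpler parametrised integral
$$J(a) = \int_{0}^{1} - 5 t^{a} \, dt = - \frac{5}{a + 1}.$$

Differentiating under the integral sign brings down a factor of $\ln t$:
$$\frac{dJ}{da} = \int_{0}^{1} - 5 t^{a} \log{\left(t \right)} \, dt = \frac{5}{\left(a + 1\right)^{2}}.$$

Repeating $6$ times in total — each differentiation brings down another $\ln t$ — gives
$$\frac{d^{6}J}{da^{6}} = \int_{0}^{1} - 5 t^{a} \log{\left(t \right)}^{6} \, dt = - \frac{3600}{\left(a + 1\right)^{7}},$$
and the integrand here is exactly the target integrand, so $I = - \frac{3600}{\left(a + 1\right)^{7}}$.

Setting $a = \frac{3}{4}$:
$$I = - \frac{58982400}{823543}.$$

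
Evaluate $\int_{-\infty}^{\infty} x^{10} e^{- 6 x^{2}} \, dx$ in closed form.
$\frac{35 \sqrt{6} \sqrt{\pi}}{55296}$

Consider the simpler parametrised integral
$$J(a) = \int_{-\infty}^{\infty} e^{- a x^{2}} \, dx = \frac{\sqrt{\pi}}{\sqrt{a}}.$$

Differentiating under the integral sign brings down a factor of $(-x^2)$:
$$\frac{dJ}{da} = \int_{-\infty}^{\infty} - x^{2} e^{- a x^{2}} \, dx = - \frac{\sqrt{\pi}}{2 a^{\frac{3}{2}}}.$$

Repeating $5$ times in total — each differentiation brings down another $(-x^2)$ — gives
$$\frac{d^{5}J}{da^{5}} = \int_{-\infty}^{\infty} - x^{10} e^{- a x^{2}} \, dx = - \frac{945 \sqrt{\pi}}{32 a^{\frac{11}{2}}},$$
and the integrand here is $(-1)^{5}$ times the target integrand, so $I = (-1)^{5}\,\frac{d^{5}J}{da^{5}} = \frac{945 \sqrt{\pi}}{32 a^{\frac{11}{2}}}$.

Setting $a = 6$:
$$I = \frac{35 \sqrt{6} \sqrt{\pi}}{55296}.$$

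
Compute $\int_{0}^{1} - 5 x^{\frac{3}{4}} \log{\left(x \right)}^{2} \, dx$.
$- \frac{640}{343}$

Consider the simpler parametrised integral
$$J(a) = \int_{0}^{1} - 5 x^{a} \, dx = - \frac{5}{a + 1}.$$

Differentiating under the integral sign brings down a factor of $\ln x$:
$$\frac{dJ}{da} = \int_{0}^{1} - 5 x^{a} \log{\left(x \right)} \, dx = \frac{5}{\left(a + 1\right)^{2}}.$$

Repeating twice in total — each differentiation brings down another $\ln x$ — gives
$$\frac{d^{2}J}{da^{2}} = \int_{0}^{1} - 5 x^{a} \log{\left(x \right)}^{2} \, dx = - \frac{10}{\left(a + 1\right)^{3}},$$
and the integrand here is exactly the target integrand, so $I = - \frac{10}{\left(a + 1\right)^{3}}$.

Setting $a = \frac{3}{4}$:
$$I = - \frac{640}{343}.$$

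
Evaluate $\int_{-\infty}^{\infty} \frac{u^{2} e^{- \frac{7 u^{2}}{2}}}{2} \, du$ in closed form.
$\frac{\sqrt{14} \sqrt{\pi}}{98}$

Begin with the known integral
$$J(a) = \int_{-\infty}^{\infty} \frac{e^{- a u^{2}}}{2} \, du = \frac{\sqrt{\pi}}{2 \sqrt{a}}.$$

Differentiating under the integral sign brings down a factor of $(-u^2)$:
$$\frac{dJ}{da} = \int_{-\infty}^{\infty} - \frac{u^{2} e^{- a u^{2}}}{2} \, du = - \frac{\sqrt{\pi}}{4 a^{\frac{3}{2}}}.$$

The integral on the left is $-I$, so $I = \frac{\sqrt{\pi}}{4 a^{\frac{3}{2}}}$.

Setting $a = \frac{7}{2}$:
$$I = \frac{\sqrt{14} \sqrt{\pi}}{98}.$$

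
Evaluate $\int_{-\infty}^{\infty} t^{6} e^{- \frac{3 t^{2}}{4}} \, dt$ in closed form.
$\frac{80 \sqrt{3} \sqrt{\pi}}{27}$

Start from the elementary integral
$$J(a) = \int_{-\infty}^{\infty} e^{- a t^{2}} \, dt = \frac{\sqrt{\pi}}{\sqrt{a}}.$$

Differentiating under the integral sign brings down a factor of $(-t^2)$:
$$\frac{dJ}{da} = \int_{-\infty}^{\infty} - t^{2} e^{- a t^{2}} \, dt = - \frac{\sqrt{\pi}}{2 a^{\frac{3}{2}}}.$$

Repeating $3$ times in total — each differentiation brings down another $(-t^2)$ — gives
$$\frac{d^{3}J}{da^{3}} = \int_{-\infty}^{\infty} - t^{6} e^{- a t^{2}} \, dt = - \frac{15 \sqrt{\pi}}{8 a^{\frac{7}{2}}},$$
and the integrand here is $(-1)^{3}$ times the target integrand, so $I = (-1)^{3}\,\frac{d^{3}J}{da^{3}} = \frac{15 \sqrt{\pi}}{8 a^{\frac{7}{2}}}$.

Setting $a = \frac{3}{4}$:
$$I = \frac{80 \sqrt{3} \sqrt{\pi}}{27}.$$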